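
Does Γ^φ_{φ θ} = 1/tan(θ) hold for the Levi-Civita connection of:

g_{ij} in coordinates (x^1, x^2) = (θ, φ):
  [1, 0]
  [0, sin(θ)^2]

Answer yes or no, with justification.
Γ^φ_{φ θ} = (1/2) g^{φφ} (∂_φ g_{φθ} + ∂_θ g_{φφ} - ∂_φ g_{φθ}) = (1/2)(1/sin(θ)^2)((0) + (sin(2*θ)) - (0)) = 1/tan(θ)
This equals the proposed value 1/tan(θ).
Yes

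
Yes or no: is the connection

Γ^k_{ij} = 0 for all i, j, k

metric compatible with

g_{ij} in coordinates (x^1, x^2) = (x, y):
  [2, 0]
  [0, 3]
Using ∇_k g_{ij} = ∂_k g_{ij} - Γ^m_{ki} g_{mj} - Γ^m_{kj} g_{im}:
e.g. ∇_x g_{yy} = (0) - (0) - (0) = 0
Every component ∇_k g_{ij} vanishes: the connection is metric compatible.
Yes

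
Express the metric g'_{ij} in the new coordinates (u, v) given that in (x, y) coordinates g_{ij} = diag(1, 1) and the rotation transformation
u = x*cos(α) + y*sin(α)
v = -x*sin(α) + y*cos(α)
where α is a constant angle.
Invert the transformation: x = u*cos(α) - v*sin(α), y = u*sin(α) + v*cos(α)
g'_{ij} = (∂x^k/∂x'^i)(∂x^l/∂x'^j) g_{kl}; with g_{kl} = δ_{kl} this is Σ_k (∂x^k/∂x'^i)(∂x^k/∂x'^j).
Jacobian: ∂x/∂u = cos(α), ∂x/∂v = -sin(α), ∂y/∂u = sin(α), ∂y/∂v = cos(α)
g'_{uu} = (cos(α))(cos(α)) + (sin(α))(sin(α)) = 1
g'_{uv} = (cos(α))(-sin(α)) + (sin(α))(cos(α)) = 0
g'_{vv} = (-sin(α))(-sin(α)) + (cos(α))(cos(α)) = 1
g'_{ij} = diag(1, 1)
The Euclidean metric is invariant under rotations.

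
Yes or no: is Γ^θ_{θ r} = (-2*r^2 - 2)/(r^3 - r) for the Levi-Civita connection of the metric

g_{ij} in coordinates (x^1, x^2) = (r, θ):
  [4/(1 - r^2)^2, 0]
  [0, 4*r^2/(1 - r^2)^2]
Γ^θ_{θ r} = (1/2) g^{θθ} (∂_θ g_{θr} + ∂_r g_{θθ} - ∂_θ g_{θr}) = (1/2)((1 - r^2)^2/(4*r^2))((0) + (-8*(r^3 + r)/(r^2 - 1)^3) - (0)) = (-r^2 - 1)/(r^3 - r)
This differs from the proposed value (-2*r^2 - 2)/(r^3 - r).
No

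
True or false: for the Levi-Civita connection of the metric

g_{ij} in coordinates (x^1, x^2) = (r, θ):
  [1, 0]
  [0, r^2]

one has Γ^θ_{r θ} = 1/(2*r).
Γ^θ_{r θ} = (1/2) g^{θθ} (∂_r g_{θθ} + ∂_θ g_{θr} - ∂_θ g_{rθ}) = (1/2)(1/r^2)((2*r) + (0) - (0)) = 1/r
This differs from the proposed value 1/(2*r).
False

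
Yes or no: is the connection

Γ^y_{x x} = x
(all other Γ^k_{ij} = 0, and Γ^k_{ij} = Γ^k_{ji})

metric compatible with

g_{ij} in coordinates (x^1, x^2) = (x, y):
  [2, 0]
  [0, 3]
Using ∇_k g_{ij} = ∂_k g_{ij} - Γ^m_{ki} g_{mj} - Γ^m_{kj} g_{im}:
∇_x g_{xy} = (0) - (3*x) - (0) = -3*x ≠ 0
So the connection is not metric compatible (it is not the Levi-Civita connection).
No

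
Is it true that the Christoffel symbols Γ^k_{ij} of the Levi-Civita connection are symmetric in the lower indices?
The Levi-Civita connection is torsion-free, which is exactly Γ^k_{ij} = Γ^k_{ji}.
Yes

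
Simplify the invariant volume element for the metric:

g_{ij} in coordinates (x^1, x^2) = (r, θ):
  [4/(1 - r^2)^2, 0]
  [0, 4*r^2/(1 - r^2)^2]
det(g) = 16*r^2/(1 - r^2)^4
√|det(g)| = 4*r/(r^2 - 1)^2
Volume element: dV = 4*r/(r^2 - 1)^2 dr dθ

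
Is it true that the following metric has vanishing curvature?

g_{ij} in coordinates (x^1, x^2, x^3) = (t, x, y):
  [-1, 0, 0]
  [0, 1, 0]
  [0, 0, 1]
All metric components are constant, so every Christoffel symbol vanishes and R^i_{jkl} = 0.
Yes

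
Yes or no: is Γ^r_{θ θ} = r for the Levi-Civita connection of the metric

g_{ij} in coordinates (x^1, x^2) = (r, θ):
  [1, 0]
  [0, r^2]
Γ^r_{θ θ} = (1/2) g^{rr} (∂_θ g_{rθ} + ∂_θ g_{rθ} - ∂_r g_{θθ}) = (1/2)(1)((0) + (0) - (2*r)) = -r
This differs from the proposed value r.
No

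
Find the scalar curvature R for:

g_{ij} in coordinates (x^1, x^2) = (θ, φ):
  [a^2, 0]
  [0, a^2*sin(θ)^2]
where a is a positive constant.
Non-zero Christoffel symbols (Γ^k_{ij} = Γ^k_{ji}):
Γ^θ_{φ φ} = -sin(2*θ)/2
Γ^φ_{θ φ} = 1/tan(θ)
Ricci tensor (R_{ij} = R^k_{ikj}): R_{θθ} = 1, R_{θφ} = 0, R_{φφ} = sin(θ)^2
Inverse metric: g^{θθ} = 1/a^2, g^{φφ} = 1/(a^2*sin(θ)^2)
R = g^{ij} R_{ij} = (1/a^2)(1) + (1/(a^2*sin(θ)^2))(sin(θ)^2) = 2/a^2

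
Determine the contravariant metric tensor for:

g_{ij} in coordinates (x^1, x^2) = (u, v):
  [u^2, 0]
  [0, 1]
The metric is diagonal, so g^{ij} is diagonal with entries 1/g_{ii}: diag(1/(u^2), 1).
g^{ij}:
  [1/u^2, 0]
  [0, 1]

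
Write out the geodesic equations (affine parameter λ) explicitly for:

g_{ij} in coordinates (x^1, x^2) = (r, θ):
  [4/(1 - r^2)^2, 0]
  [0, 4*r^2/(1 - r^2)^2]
Geodesic equation: d^2x^k/dλ^2 + Γ^k_{ij} (dx^i/dλ)(dx^j/dλ) = 0.
Non-zero Christoffel symbols:
Γ^r_{r r} = 2*r/(1 - r^2)
Γ^r_{θ θ} = (r^3 + r)/(r^2 - 1)
Γ^θ_{r θ} = (-r^2 - 1)/(r^3 - r)
Substituting (the symmetric pair Γ^k_{ij}, Γ^k_{ji} combines into a factor 2):
d^2r/dλ^2 + (2*r/(1 - r^2)) (dr/dλ)^2 + ((r^3 + r)/(r^2 - 1)) (dθ/dλ)^2 = 0
d^2θ/dλ^2 + ((-2*r^2 - 2)/(r^3 - r)) (dr/dλ)(dθ/dλ) = 0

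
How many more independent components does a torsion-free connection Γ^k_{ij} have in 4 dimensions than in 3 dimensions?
Independent components in n dimensions: n × n(n+1)/2 = n^2(n+1)/2.
4D: 4 × 10 = 40
3D: 3 × 6 = 18
Difference = 40 - 18 = 22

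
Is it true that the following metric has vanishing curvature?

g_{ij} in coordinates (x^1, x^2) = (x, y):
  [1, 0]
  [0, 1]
All metric components are constant, so every Christoffel symbol vanishes and R^i_{jkl} = 0.
Yes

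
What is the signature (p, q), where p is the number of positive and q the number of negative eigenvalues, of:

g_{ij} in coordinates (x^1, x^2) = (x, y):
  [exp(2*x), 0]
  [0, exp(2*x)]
The metric is diagonal, so its eigenvalues are the diagonal entries: exp(2*x), exp(2*x) (at a generic point, where coordinate-dependent entries are positive).
2 positive, 0 negative.
(2, 0) - Riemannian (positive definite)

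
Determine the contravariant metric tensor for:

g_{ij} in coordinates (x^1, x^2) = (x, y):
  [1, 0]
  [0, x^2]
The metric is diagonal, so g^{ij} is diagonal with entries 1/g_{ii}: diag(1, 1/(x^2)).
g^{ij}:
  [1, 0]
  [0, 1/x^2]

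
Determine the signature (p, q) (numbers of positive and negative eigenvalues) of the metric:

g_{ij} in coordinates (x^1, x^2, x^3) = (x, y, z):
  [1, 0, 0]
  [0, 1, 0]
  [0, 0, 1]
The metric is diagonal, so its eigenvalues are the diagonal entries: 1, 1, 1 (at a generic point, where coordinate-dependent entries are positive).
3 positive, 0 negative.
(3, 0) - Riemannian (positive definite)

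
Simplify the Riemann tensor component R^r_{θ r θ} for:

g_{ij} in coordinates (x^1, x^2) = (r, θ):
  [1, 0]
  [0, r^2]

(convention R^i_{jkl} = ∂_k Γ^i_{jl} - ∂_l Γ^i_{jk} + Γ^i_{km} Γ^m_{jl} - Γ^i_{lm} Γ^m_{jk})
Non-zero Christoffel symbols (Γ^k_{ij} = Γ^k_{ji}):
Γ^r_{θ θ} = -r
Γ^θ_{r θ} = 1/r
R^r_{θ r θ} = ∂_r Γ^r_{θ θ} - ∂_θ Γ^r_{θ r} + Γ^r_{r m} Γ^m_{θ θ} - Γ^r_{θ m} Γ^m_{θ r}
  = (-1) - (0) + (0) - (-1) = 0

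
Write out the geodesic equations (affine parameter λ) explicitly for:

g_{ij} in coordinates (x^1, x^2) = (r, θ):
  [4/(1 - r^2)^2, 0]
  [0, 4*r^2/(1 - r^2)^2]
Geodesic equation: d^2x^k/dλ^2 + Γ^k_{ij} (dx^i/dλ)(dx^j/dλ) = 0.
Non-zero Christoffel symbols:
Γ^r_{r r} = 2*r/(1 - r^2)
Γ^r_{θ θ} = (r^3 + r)/(r^2 - 1)
Γ^θ_{r θ} = (-r^2 - 1)/(r^3 - r)
Substituting (the symmetric pair Γ^k_{ij}, Γ^k_{ji} combines into a factor 2):
d^2r/dλ^2 + (2*r/(1 - r^2)) (dr/dλ)^2 + ((r^3 + r)/(r^2 - 1)) (dθ/dλ)^2 = 0
d^2θ/dλ^2 + ((-2*r^2 - 2)/(r^3 - r)) (dr/dλ)(dθ/dλ) = 0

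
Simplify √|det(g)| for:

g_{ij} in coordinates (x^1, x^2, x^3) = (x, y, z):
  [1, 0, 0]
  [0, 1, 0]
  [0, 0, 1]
det(g) = 1
√|det(g)| = 1
Volume element: dV = 1 dx dy dz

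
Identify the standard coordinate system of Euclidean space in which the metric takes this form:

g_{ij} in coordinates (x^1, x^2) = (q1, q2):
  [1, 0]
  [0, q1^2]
The line element ds^2 = dq1^2 + q1^2 dq2^2 is dr^2 + r^2 dθ^2 with q1 = r, q2 = θ.
polar coordinates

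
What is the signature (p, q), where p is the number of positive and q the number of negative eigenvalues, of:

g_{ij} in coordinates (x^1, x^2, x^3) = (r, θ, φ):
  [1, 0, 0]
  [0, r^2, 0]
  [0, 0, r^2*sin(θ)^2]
The metric is diagonal, so its eigenvalues are the diagonal entries: 1, r^2, r^2*sin(θ)^2 (at a generic point, where coordinate-dependent entries are positive).
3 positive, 0 negative.
(3, 0) - Riemannian (positive definite)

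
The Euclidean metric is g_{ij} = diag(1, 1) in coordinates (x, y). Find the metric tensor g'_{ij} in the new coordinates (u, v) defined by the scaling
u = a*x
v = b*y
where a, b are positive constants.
Invert the transformation: x = u/a, y = v/b
g'_{ij} = (∂x^k/∂x'^i)(∂x^l/∂x'^j) g_{kl}; with g_{kl} = δ_{kl} this is Σ_k (∂x^k/∂x'^i)(∂x^k/∂x'^j).
Jacobian: ∂x/∂u = 1/a, ∂x/∂v = 0, ∂y/∂u = 0, ∂y/∂v = 1/b
g'_{uu} = (1/a)(1/a) + (0)(0) = 1/a^2
g'_{uv} = (1/a)(0) + (0)(1/b) = 0
g'_{vv} = (0)(0) + (1/b)(1/b) = 1/b^2
g'_{ij} = diag(1/a^2, 1/b^2)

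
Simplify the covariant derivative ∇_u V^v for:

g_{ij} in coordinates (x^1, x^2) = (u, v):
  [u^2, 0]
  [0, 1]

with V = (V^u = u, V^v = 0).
Non-zero Christoffel symbols:
Γ^u_{u u} = 1/u
∇_u V^v = ∂_u V^v + Γ^v_{u j} V^j
  = (0) + (0)(u) + (0)(0)
  = 0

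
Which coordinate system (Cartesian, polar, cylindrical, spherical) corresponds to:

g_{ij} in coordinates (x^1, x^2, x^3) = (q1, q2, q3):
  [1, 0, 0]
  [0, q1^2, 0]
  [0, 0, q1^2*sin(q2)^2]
The line element ds^2 = dq1^2 + q1^2 dq2^2 + q1^2 sin(q2)^2 dq3^2 is dr^2 + r^2 dθ^2 + r^2 sin(θ)^2 dφ^2 with q1 = r, q2 = θ, q3 = φ.
spherical coordinates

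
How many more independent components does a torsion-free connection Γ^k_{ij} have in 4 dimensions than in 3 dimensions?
Independent components in n dimensions: n × n(n+1)/2 = n^2(n+1)/2.
4D: 4 × 10 = 40
3D: 3 × 6 = 18
Difference = 40 - 18 = 22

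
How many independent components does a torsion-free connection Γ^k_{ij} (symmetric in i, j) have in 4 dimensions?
Γ^k_{ij} has n choices for the upper index and n(n+1)/2 independent symmetric lower index pairs.
Total = 4 × 4×5/2 = 4 × 10 = 40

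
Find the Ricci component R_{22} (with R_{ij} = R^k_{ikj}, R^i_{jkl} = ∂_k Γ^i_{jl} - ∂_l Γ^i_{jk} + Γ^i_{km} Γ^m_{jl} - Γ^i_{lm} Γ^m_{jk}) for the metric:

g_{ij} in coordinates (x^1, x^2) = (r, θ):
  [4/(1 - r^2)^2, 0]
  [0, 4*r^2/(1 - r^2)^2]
Non-zero Christoffel symbols (Γ^k_{ij} = Γ^k_{ji}):
Γ^r_{r r} = 2*r/(1 - r^2)
Γ^r_{θ θ} = (r^3 + r)/(r^2 - 1)
Γ^θ_{r θ} = (-r^2 - 1)/(r^3 - r)
R^r_{θ r θ} = ∂_r Γ^r_{θ θ} - ∂_θ Γ^r_{θ r} + Γ^r_{r m} Γ^m_{θ θ} - Γ^r_{θ m} Γ^m_{θ r}
  = ((r^4 - 4*r^2 - 1)/(r^2 - 1)^2) - (0) + (-2*r^2*(r^2 + 1)/(r^2 - 1)^2) - (-(r^2 + 1)^2/(r^2 - 1)^2) = -4*r^2/(r^2 - 1)^2
R^θ_{θ θ θ} = 0 (a repeated index in an antisymmetric pair)
R_{θθ} = R^r_{θ r θ} + R^θ_{θ θ θ} = (-4*r^2/(r^2 - 1)^2) + (0) = -4*r^2/(r^2 - 1)^2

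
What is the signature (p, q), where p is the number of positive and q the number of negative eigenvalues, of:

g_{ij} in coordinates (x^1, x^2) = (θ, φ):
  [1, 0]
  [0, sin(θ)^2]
The metric is diagonal, so its eigenvalues are the diagonal entries: 1, sin(θ)^2 (at a generic point, where coordinate-dependent entries are positive).
2 positive, 0 negative.
(2, 0) - Riemannian (positive definite)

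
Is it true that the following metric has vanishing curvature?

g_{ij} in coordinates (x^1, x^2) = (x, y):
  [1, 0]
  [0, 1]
All metric components are constant, so every Christoffel symbol vanishes and R^i_{jkl} = 0.
Yes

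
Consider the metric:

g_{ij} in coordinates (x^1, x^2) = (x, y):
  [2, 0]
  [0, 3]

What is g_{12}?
With x^1 = x, x^2 = y, g_{12} = g_{xy} is the row-1, column-2 entry of the matrix.
g_{12} = 0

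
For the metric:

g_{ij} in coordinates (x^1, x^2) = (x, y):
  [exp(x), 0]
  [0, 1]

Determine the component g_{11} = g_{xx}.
With x^1 = x, x^2 = y, g_{11} = g_{xx} is the row-1, column-1 entry of the matrix.
g_{11} = exp(x)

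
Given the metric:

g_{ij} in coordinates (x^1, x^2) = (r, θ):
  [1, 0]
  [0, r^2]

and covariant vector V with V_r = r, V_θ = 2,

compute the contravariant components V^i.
Inverse metric (diagonal): g^{rr} = 1, g^{θθ} = 1/r^2
V^i = g^{ij} V_j:
V^r = (1)(r) + (0)(2) = r
V^θ = (0)(r) + (1/r^2)(2) = 2/r^2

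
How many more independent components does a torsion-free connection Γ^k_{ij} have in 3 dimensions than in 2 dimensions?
Independent components in n dimensions: n × n(n+1)/2 = n^2(n+1)/2.
3D: 3 × 6 = 18
2D: 2 × 3 = 6
Difference = 18 - 6 = 12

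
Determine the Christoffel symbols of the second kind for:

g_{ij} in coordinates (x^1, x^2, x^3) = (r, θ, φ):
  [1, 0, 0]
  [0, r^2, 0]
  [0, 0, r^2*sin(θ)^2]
Using Γ^k_{ij} = (1/2) g^{km} (∂_i g_{mj} + ∂_j g_{mi} - ∂_m g_{ij}); the metric is diagonal, so only the m = k term contributes.
Non-zero symbols (using the symmetry Γ^k_{ij} = Γ^k_{ji}):
Γ^r_{θ θ} = (1/2) g^{rr} (∂_θ g_{rθ} + ∂_θ g_{rθ} - ∂_r g_{θθ}) = (1/2)(1)((0) + (0) - (2*r)) = -r
Γ^r_{φ φ} = (1/2) g^{rr} (∂_φ g_{rφ} + ∂_φ g_{rφ} - ∂_r g_{φφ}) = (1/2)(1)((0) + (0) - (2*r*sin(θ)^2)) = -r*sin(θ)^2
Γ^θ_{r θ} = (1/2) g^{θθ} (∂_r g_{θθ} + ∂_θ g_{θr} - ∂_θ g_{rθ}) = (1/2)(1/r^2)((2*r) + (0) - (0)) = 1/r
Γ^θ_{φ φ} = (1/2) g^{θθ} (∂_φ g_{θφ} + ∂_φ g_{θφ} - ∂_θ g_{φφ}) = (1/2)(1/r^2)((0) + (0) - (r^2*sin(2*θ))) = -sin(2*θ)/2
Γ^φ_{r φ} = (1/2) g^{φφ} (∂_r g_{φφ} + ∂_φ g_{φr} - ∂_φ g_{rφ}) = (1/2)(1/(r^2*sin(θ)^2))((2*r*sin(θ)^2) + (0) - (0)) = 1/r
Γ^φ_{θ φ} = (1/2) g^{φφ} (∂_θ g_{φφ} + ∂_φ g_{φθ} - ∂_φ g_{θφ}) = (1/2)(1/(r^2*sin(θ)^2))((r^2*sin(2*θ)) + (0) - (0)) = 1/tan(θ)
All other Christoffel symbols are zero.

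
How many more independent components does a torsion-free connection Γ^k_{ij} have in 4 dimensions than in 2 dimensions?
Independent components in n dimensions: n × n(n+1)/2 = n^2(n+1)/2.
4D: 4 × 10 = 40
2D: 2 × 3 = 6
Difference = 40 - 6 = 34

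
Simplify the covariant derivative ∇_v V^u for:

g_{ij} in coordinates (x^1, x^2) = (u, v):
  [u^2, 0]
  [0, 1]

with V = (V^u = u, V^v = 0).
Non-zero Christoffel symbols:
Γ^u_{u u} = 1/u
∇_v V^u = ∂_v V^u + Γ^u_{v j} V^j
  = (0) + (0)(u) + (0)(0)
  = 0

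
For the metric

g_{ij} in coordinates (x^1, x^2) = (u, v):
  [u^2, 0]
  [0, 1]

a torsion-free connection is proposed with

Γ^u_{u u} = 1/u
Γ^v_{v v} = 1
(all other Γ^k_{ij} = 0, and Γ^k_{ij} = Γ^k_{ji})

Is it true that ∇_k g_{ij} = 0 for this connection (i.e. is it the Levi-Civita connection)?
Using ∇_k g_{ij} = ∂_k g_{ij} - Γ^m_{ki} g_{mj} - Γ^m_{kj} g_{im}:
∇_v g_{vv} = (0) - (1) - (1) = -2 ≠ 0
So the connection is not metric compatible (it is not the Levi-Civita connection).
No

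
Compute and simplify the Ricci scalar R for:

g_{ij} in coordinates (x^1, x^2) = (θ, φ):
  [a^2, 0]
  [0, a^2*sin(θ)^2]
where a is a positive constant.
Non-zero Christoffel symbols (Γ^k_{ij} = Γ^k_{ji}):
Γ^θ_{φ φ} = -sin(2*θ)/2
Γ^φ_{θ φ} = 1/tan(θ)
Ricci tensor (R_{ij} = R^k_{ikj}): R_{θθ} = 1, R_{θφ} = 0, R_{φφ} = sin(θ)^2
Inverse metric: g^{θθ} = 1/a^2, g^{φφ} = 1/(a^2*sin(θ)^2)
R = g^{ij} R_{ij} = (1/a^2)(1) + (1/(a^2*sin(θ)^2))(sin(θ)^2) = 2/a^2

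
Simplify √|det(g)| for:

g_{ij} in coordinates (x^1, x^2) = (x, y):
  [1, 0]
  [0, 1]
det(g) = 1
√|det(g)| = 1
Volume element: dV = 1 dx dy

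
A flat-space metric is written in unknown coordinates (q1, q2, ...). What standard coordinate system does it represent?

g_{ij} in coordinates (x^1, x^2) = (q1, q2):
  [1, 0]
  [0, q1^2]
The line element ds^2 = dq1^2 + q1^2 dq2^2 is dr^2 + r^2 dθ^2 with q1 = r, q2 = θ.
polar coordinates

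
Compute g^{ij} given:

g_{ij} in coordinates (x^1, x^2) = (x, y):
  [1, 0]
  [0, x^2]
The metric is diagonal, so g^{ij} is diagonal with entries 1/g_{ii}: diag(1, 1/(x^2)).
g^{ij}:
  [1, 0]
  [0, 1/x^2]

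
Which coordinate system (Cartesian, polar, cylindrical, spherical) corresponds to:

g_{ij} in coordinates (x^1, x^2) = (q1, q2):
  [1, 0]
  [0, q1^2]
The line element ds^2 = dq1^2 + q1^2 dq2^2 is dr^2 + r^2 dθ^2 with q1 = r, q2 = θ.
polar coordinates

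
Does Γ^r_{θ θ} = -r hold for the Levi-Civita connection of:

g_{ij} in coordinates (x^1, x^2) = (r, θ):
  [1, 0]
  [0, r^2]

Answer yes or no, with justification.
Γ^r_{θ θ} = (1/2) g^{rr} (∂_θ g_{rθ} + ∂_θ g_{rθ} - ∂_r g_{θθ}) = (1/2)(1)((0) + (0) - (2*r)) = -r
This equals the proposed value -r.
Yes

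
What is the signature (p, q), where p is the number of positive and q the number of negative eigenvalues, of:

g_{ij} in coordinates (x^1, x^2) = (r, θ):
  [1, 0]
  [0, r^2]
The metric is diagonal, so its eigenvalues are the diagonal entries: 1, r^2 (at a generic point, where coordinate-dependent entries are positive).
2 positive, 0 negative.
(2, 0) - Riemannian (positive definite)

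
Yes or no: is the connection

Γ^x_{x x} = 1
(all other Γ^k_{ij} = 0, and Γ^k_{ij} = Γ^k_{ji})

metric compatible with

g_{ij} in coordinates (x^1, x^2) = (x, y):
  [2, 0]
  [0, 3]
Using ∇_k g_{ij} = ∂_k g_{ij} - Γ^m_{ki} g_{mj} - Γ^m_{kj} g_{im}:
∇_x g_{xx} = (0) - (2) - (2) = -4 ≠ 0
So the connection is not metric compatible (it is not the Levi-Civita connection).
No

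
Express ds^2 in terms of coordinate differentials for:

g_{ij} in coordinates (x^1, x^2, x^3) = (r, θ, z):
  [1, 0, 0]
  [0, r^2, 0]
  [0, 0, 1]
ds^2 = g_{ij} dx^i dx^j; only the non-zero components contribute.
ds^2 = dr^2 + r^2 dθ^2 + dz^2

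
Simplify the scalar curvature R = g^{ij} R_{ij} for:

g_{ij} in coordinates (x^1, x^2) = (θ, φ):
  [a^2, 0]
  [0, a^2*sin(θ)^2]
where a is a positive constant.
Non-zero Christoffel symbols (Γ^k_{ij} = Γ^k_{ji}):
Γ^θ_{φ φ} = -sin(2*θ)/2
Γ^φ_{θ φ} = 1/tan(θ)
Ricci tensor (R_{ij} = R^k_{ikj}): R_{θθ} = 1, R_{θφ} = 0, R_{φφ} = sin(θ)^2
Inverse metric: g^{θθ} = 1/a^2, g^{φφ} = 1/(a^2*sin(θ)^2)
R = g^{ij} R_{ij} = (1/a^2)(1) + (1/(a^2*sin(θ)^2))(sin(θ)^2) = 2/a^2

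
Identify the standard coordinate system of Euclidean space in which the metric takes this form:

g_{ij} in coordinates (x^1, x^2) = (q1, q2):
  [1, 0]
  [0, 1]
All components are constant and the metric is the identity, i.e. orthonormal rectilinear coordinates.
Cartesian (2D) coordinates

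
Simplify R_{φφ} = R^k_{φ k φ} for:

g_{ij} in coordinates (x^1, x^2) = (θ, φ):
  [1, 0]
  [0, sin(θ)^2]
Non-zero Christoffel symbols (Γ^k_{ij} = Γ^k_{ji}):
Γ^θ_{φ φ} = -sin(2*θ)/2
Γ^φ_{θ φ} = 1/tan(θ)
R^θ_{φ θ φ} = ∂_θ Γ^θ_{φ φ} - ∂_φ Γ^θ_{φ θ} + Γ^θ_{θ m} Γ^m_{φ φ} - Γ^θ_{φ m} Γ^m_{φ θ}
  = (-cos(2*θ)) - (0) + (0) - (-cos(θ)^2) = sin(θ)^2
R^φ_{φ φ φ} = 0 (a repeated index in an antisymmetric pair)
R_{φφ} = R^θ_{φ θ φ} + R^φ_{φ φ φ} = (sin(θ)^2) + (0) = sin(θ)^2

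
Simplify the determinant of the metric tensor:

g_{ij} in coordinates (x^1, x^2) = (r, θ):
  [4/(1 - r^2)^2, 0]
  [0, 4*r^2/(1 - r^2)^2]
For a 2×2 metric: det(g) = g_{11}·g_{22} - g_{12}·g_{21}
= (4/(1 - r^2)^2)·(4*r^2/(1 - r^2)^2) - (0)·(0)
= 16*r^2/(1 - r^2)^4 - 0
det(g) = 16*r^2/(1 - r^2)^4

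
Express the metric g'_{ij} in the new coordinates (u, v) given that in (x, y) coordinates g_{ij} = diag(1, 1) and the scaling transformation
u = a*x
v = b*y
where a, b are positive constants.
Invert the transformation: x = u/a, y = v/b
g'_{ij} = (∂x^k/∂x'^i)(∂x^l/∂x'^j) g_{kl}; with g_{kl} = δ_{kl} this is Σ_k (∂x^k/∂x'^i)(∂x^k/∂x'^j).
Jacobian: ∂x/∂u = 1/a, ∂x/∂v = 0, ∂y/∂u = 0, ∂y/∂v = 1/b
g'_{uu} = (1/a)(1/a) + (0)(0) = 1/a^2
g'_{uv} = (1/a)(0) + (0)(1/b) = 0
g'_{vv} = (0)(0) + (1/b)(1/b) = 1/b^2
g'_{ij} = diag(1/a^2, 1/b^2)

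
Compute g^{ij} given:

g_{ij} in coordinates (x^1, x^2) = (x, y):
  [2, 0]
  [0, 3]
The metric is diagonal, so g^{ij} is diagonal with entries 1/g_{ii}: diag(1/2, 1/3).
g^{ij}:
  [1/2, 0]
  [0, 1/3]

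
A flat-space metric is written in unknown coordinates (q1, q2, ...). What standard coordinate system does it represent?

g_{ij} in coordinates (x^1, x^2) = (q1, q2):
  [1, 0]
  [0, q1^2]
The line element ds^2 = dq1^2 + q1^2 dq2^2 is dr^2 + r^2 dθ^2 with q1 = r, q2 = θ.
polar coordinates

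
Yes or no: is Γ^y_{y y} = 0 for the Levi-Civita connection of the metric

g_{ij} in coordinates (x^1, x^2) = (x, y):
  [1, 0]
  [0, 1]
Γ^y_{y y} = (1/2) g^{yy} (∂_y g_{yy} + ∂_y g_{yy} - ∂_y g_{yy}) = (1/2)(1)((0) + (0) - (0)) = 0
This equals the proposed value 0.
Yes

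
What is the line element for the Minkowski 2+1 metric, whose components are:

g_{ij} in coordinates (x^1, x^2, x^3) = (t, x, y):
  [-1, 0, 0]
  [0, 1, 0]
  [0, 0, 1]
ds^2 = g_{ij} dx^i dx^j; only the non-zero components contribute.
ds^2 = -dt^2 + dx^2 + dy^2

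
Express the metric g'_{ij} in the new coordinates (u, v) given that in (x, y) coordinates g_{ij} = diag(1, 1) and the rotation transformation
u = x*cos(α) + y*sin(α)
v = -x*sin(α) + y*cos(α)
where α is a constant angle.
Invert the transformation: x = u*cos(α) - v*sin(α), y = u*sin(α) + v*cos(α)
g'_{ij} = (∂x^k/∂x'^i)(∂x^l/∂x'^j) g_{kl}; with g_{kl} = δ_{kl} this is Σ_k (∂x^k/∂x'^i)(∂x^k/∂x'^j).
Jacobian: ∂x/∂u = cos(α), ∂x/∂v = -sin(α), ∂y/∂u = sin(α), ∂y/∂v = cos(α)
g'_{uu} = (cos(α))(cos(α)) + (sin(α))(sin(α)) = 1
g'_{uv} = (cos(α))(-sin(α)) + (sin(α))(cos(α)) = 0
g'_{vv} = (-sin(α))(-sin(α)) + (cos(α))(cos(α)) = 1
g'_{ij} = diag(1, 1)
The Euclidean metric is invariant under rotations.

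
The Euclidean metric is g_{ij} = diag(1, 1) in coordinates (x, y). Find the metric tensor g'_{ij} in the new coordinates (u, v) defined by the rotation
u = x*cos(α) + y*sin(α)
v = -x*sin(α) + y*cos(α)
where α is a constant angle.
Invert the transformation: x = u*cos(α) - v*sin(α), y = u*sin(α) + v*cos(α)
g'_{ij} = (∂x^k/∂x'^i)(∂x^l/∂x'^j) g_{kl}; with g_{kl} = δ_{kl} this is Σ_k (∂x^k/∂x'^i)(∂x^k/∂x'^j).
Jacobian: ∂x/∂u = cos(α), ∂x/∂v = -sin(α), ∂y/∂u = sin(α), ∂y/∂v = cos(α)
g'_{uu} = (cos(α))(cos(α)) + (sin(α))(sin(α)) = 1
g'_{uv} = (cos(α))(-sin(α)) + (sin(α))(cos(α)) = 0
g'_{vv} = (-sin(α))(-sin(α)) + (cos(α))(cos(α)) = 1
g'_{ij} = diag(1, 1)
The Euclidean metric is invariant under rotations.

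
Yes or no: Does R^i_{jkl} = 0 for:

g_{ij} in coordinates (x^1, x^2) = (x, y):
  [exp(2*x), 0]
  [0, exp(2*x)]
Non-zero Christoffel symbols:
Γ^x_{x x} = 1
Γ^x_{y y} = -1
Γ^y_{x y} = 1
Ricci tensor: R_{xx} = 0, R_{xy} = 0, R_{yy} = 0
All R_{ij} vanish; in 2 dimensions the Riemann tensor is fully determined by the Ricci tensor, so R^i_{jkl} = 0: the metric is flat (curvilinear coordinates on flat space).
Yes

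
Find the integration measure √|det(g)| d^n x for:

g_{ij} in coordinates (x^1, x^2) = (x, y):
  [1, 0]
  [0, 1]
det(g) = 1
√|det(g)| = 1
Volume element: dV = 1 dx dy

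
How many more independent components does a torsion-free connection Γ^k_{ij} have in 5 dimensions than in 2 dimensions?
Independent components in n dimensions: n × n(n+1)/2 = n^2(n+1)/2.
5D: 5 × 15 = 75
2D: 2 × 3 = 6
Difference = 75 - 6 = 69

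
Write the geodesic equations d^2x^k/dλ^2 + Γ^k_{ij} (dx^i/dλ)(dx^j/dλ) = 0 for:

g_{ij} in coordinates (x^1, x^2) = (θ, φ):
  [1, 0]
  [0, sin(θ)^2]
Geodesic equation: d^2x^k/dλ^2 + Γ^k_{ij} (dx^i/dλ)(dx^j/dλ) = 0.
Non-zero Christoffel symbols:
Γ^θ_{φ φ} = -sin(2*θ)/2
Γ^φ_{θ φ} = 1/tan(θ)
Substituting (the symmetric pair Γ^k_{ij}, Γ^k_{ji} combines into a factor 2):
d^2θ/dλ^2 - (sin(2*θ)/2) (dφ/dλ)^2 = 0
d^2φ/dλ^2 + (2/tan(θ)) (dθ/dλ)(dφ/dλ) = 0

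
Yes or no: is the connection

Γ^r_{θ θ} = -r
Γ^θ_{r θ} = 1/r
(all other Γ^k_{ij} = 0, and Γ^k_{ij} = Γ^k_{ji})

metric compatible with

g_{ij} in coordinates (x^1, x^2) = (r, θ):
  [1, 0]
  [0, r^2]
Using ∇_k g_{ij} = ∂_k g_{ij} - Γ^m_{ki} g_{mj} - Γ^m_{kj} g_{im}:
e.g. ∇_r g_{θθ} = (2*r) - (r) - (r) = 0
Every component ∇_k g_{ij} vanishes: the connection is metric compatible.
Yes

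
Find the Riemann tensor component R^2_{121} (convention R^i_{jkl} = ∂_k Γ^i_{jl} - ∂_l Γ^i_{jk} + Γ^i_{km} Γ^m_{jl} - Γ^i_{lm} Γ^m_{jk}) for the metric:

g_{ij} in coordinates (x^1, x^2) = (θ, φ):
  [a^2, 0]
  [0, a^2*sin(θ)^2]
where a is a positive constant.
Non-zero Christoffel symbols (Γ^k_{ij} = Γ^k_{ji}):
Γ^θ_{φ φ} = -sin(2*θ)/2
Γ^φ_{θ φ} = 1/tan(θ)
R^φ_{θ φ θ} = ∂_φ Γ^φ_{θ θ} - ∂_θ Γ^φ_{θ φ} + Γ^φ_{φ m} Γ^m_{θ θ} - Γ^φ_{θ m} Γ^m_{θ φ}
  = (0) - (-1/sin(θ)^2) + (0) - (1/tan(θ)^2) = 1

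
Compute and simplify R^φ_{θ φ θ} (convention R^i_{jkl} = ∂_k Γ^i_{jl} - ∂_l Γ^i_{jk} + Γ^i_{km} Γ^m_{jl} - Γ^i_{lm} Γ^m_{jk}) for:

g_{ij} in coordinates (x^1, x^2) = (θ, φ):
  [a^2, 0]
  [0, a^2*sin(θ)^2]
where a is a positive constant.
Non-zero Christoffel symbols (Γ^k_{ij} = Γ^k_{ji}):
Γ^θ_{φ φ} = -sin(2*θ)/2
Γ^φ_{θ φ} = 1/tan(θ)
R^φ_{θ φ θ} = ∂_φ Γ^φ_{θ θ} - ∂_θ Γ^φ_{θ φ} + Γ^φ_{φ m} Γ^m_{θ θ} - Γ^φ_{θ m} Γ^m_{θ φ}
  = (0) - (-1/sin(θ)^2) + (0) - (1/tan(θ)^2) = 1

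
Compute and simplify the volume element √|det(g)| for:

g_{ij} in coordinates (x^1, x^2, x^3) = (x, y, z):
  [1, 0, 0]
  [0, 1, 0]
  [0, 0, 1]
det(g) = 1
√|det(g)| = 1
Volume element: dV = 1 dx dy dz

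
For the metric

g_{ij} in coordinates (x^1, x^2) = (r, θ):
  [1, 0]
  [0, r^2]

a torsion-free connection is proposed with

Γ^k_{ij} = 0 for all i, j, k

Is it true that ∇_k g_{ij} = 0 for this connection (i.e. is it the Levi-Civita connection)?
Using ∇_k g_{ij} = ∂_k g_{ij} - Γ^m_{ki} g_{mj} - Γ^m_{kj} g_{im}:
∇_r g_{θθ} = (2*r) - (0) - (0) = 2*r ≠ 0
So the connection is not metric compatible (it is not the Levi-Civita connection).
No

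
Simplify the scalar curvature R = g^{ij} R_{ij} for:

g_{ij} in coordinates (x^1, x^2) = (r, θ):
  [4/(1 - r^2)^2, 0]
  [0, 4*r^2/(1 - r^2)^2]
Non-zero Christoffel symbols (Γ^k_{ij} = Γ^k_{ji}):
Γ^r_{r r} = 2*r/(1 - r^2)
Γ^r_{θ θ} = (r^3 + r)/(r^2 - 1)
Γ^θ_{r θ} = (-r^2 - 1)/(r^3 - r)
Ricci tensor (R_{ij} = R^k_{ikj}): R_{rr} = -4/(r^2 - 1)^2, R_{rθ} = 0, R_{θθ} = -4*r^2/(r^2 - 1)^2
Inverse metric: g^{rr} = (1 - r^2)^2/4, g^{θθ} = (1 - r^2)^2/(4*r^2)
R = g^{ij} R_{ij} = ((1 - r^2)^2/4)(-4/(r^2 - 1)^2) + ((1 - r^2)^2/(4*r^2))(-4*r^2/(r^2 - 1)^2) = -2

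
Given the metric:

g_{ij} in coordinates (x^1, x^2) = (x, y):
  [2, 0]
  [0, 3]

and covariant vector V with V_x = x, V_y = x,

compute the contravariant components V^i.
Inverse metric (diagonal): g^{xx} = 1/2, g^{yy} = 1/3
V^i = g^{ij} V_j:
V^x = (1/2)(x) + (0)(x) = x/2
V^y = (0)(x) + (1/3)(x) = x/3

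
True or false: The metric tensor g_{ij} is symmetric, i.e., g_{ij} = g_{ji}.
By definition the metric is a symmetric bilinear form, g_{ij} = g_{ji}.
True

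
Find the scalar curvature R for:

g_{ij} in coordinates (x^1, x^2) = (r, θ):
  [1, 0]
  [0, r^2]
Non-zero Christoffel symbols (Γ^k_{ij} = Γ^k_{ji}):
Γ^r_{θ θ} = -r
Γ^θ_{r θ} = 1/r
Ricci tensor (R_{ij} = R^k_{ikj}): R_{rr} = 0, R_{rθ} = 0, R_{θθ} = 0
Inverse metric: g^{rr} = 1, g^{θθ} = 1/r^2
R = g^{ij} R_{ij} = (1)(0) + (1/r^2)(0) = 0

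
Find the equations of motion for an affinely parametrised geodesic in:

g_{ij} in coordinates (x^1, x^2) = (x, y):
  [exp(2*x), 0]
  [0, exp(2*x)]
Geodesic equation: d^2x^k/dλ^2 + Γ^k_{ij} (dx^i/dλ)(dx^j/dλ) = 0.
Non-zero Christoffel symbols:
Γ^x_{x x} = 1
Γ^x_{y y} = -1
Γ^y_{x y} = 1
Substituting (the symmetric pair Γ^k_{ij}, Γ^k_{ji} combines into a factor 2):
d^2x/dλ^2 + (dx/dλ)^2 - (dy/dλ)^2 = 0
d^2y/dλ^2 + 2 (dx/dλ)(dy/dλ) = 0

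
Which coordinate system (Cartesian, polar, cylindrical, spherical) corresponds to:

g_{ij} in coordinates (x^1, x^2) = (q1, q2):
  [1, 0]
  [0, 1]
All components are constant and the metric is the identity, i.e. orthonormal rectilinear coordinates.
Cartesian (2D) coordinates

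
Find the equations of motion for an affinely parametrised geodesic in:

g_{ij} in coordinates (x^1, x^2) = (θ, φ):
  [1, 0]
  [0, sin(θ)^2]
Geodesic equation: d^2x^k/dλ^2 + Γ^k_{ij} (dx^i/dλ)(dx^j/dλ) = 0.
Non-zero Christoffel symbols:
Γ^θ_{φ φ} = -sin(2*θ)/2
Γ^φ_{θ φ} = 1/tan(θ)
Substituting (the symmetric pair Γ^k_{ij}, Γ^k_{ji} combines into a factor 2):
d^2θ/dλ^2 - (sin(2*θ)/2) (dφ/dλ)^2 = 0
d^2φ/dλ^2 + (2/tan(θ)) (dθ/dλ)(dφ/dλ) = 0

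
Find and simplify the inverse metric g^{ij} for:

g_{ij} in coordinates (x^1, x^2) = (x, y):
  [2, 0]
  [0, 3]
The metric is diagonal, so g^{ij} is diagonal with entries 1/g_{ii}: diag(1/2, 1/3).
g^{ij}:
  [1/2, 0]
  [0, 1/3]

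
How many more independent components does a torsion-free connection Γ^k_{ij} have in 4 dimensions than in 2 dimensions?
Independent components in n dimensions: n × n(n+1)/2 = n^2(n+1)/2.
4D: 4 × 10 = 40
2D: 2 × 3 = 6
Difference = 40 - 6 = 34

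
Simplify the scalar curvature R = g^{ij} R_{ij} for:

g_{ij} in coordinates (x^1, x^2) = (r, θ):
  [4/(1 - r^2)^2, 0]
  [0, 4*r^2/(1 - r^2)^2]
Non-zero Christoffel symbols (Γ^k_{ij} = Γ^k_{ji}):
Γ^r_{r r} = 2*r/(1 - r^2)
Γ^r_{θ θ} = (r^3 + r)/(r^2 - 1)
Γ^θ_{r θ} = (-r^2 - 1)/(r^3 - r)
Ricci tensor (R_{ij} = R^k_{ikj}): R_{rr} = -4/(r^2 - 1)^2, R_{rθ} = 0, R_{θθ} = -4*r^2/(r^2 - 1)^2
Inverse metric: g^{rr} = (1 - r^2)^2/4, g^{θθ} = (1 - r^2)^2/(4*r^2)
R = g^{ij} R_{ij} = ((1 - r^2)^2/4)(-4/(r^2 - 1)^2) + ((1 - r^2)^2/(4*r^2))(-4*r^2/(r^2 - 1)^2) = -2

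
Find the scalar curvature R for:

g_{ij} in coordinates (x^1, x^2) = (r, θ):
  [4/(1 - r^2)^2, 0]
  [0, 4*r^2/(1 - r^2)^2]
Non-zero Christoffel symbols (Γ^k_{ij} = Γ^k_{ji}):
Γ^r_{r r} = 2*r/(1 - r^2)
Γ^r_{θ θ} = (r^3 + r)/(r^2 - 1)
Γ^θ_{r θ} = (-r^2 - 1)/(r^3 - r)
Ricci tensor (R_{ij} = R^k_{ikj}): R_{rr} = -4/(r^2 - 1)^2, R_{rθ} = 0, R_{θθ} = -4*r^2/(r^2 - 1)^2
Inverse metric: g^{rr} = (1 - r^2)^2/4, g^{θθ} = (1 - r^2)^2/(4*r^2)
R = g^{ij} R_{ij} = ((1 - r^2)^2/4)(-4/(r^2 - 1)^2) + ((1 - r^2)^2/(4*r^2))(-4*r^2/(r^2 - 1)^2) = -2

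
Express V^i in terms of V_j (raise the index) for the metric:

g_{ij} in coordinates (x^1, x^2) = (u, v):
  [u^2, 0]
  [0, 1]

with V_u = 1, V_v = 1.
Inverse metric (diagonal): g^{uu} = 1/u^2, g^{vv} = 1
V^i = g^{ij} V_j:
V^u = (1/u^2)(1) + (0)(1) = 1/u^2
V^v = (0)(1) + (1)(1) = 1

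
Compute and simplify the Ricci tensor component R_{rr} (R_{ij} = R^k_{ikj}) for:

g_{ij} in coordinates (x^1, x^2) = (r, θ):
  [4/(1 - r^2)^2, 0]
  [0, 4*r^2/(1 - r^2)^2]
Non-zero Christoffel symbols (Γ^k_{ij} = Γ^k_{ji}):
Γ^r_{r r} = 2*r/(1 - r^2)
Γ^r_{θ θ} = (r^3 + r)/(r^2 - 1)
Γ^θ_{r θ} = (-r^2 - 1)/(r^3 - r)
R^r_{r r r} = 0 (a repeated index in an antisymmetric pair)
R^θ_{r θ r} = ∂_θ Γ^θ_{r r} - ∂_r Γ^θ_{r θ} + Γ^θ_{θ m} Γ^m_{r r} - Γ^θ_{r m} Γ^m_{r θ}
  = (0) - ((r^4 + 4*r^2 - 1)/(r^3 - r)^2) + (2*(r^2 + 1)/(r^2 - 1)^2) - ((r^2 + 1)^2/(r^3 - r)^2) = -4/(r^2 - 1)^2
R_{rr} = R^r_{r r r} + R^θ_{r θ r} = (0) + (-4/(r^2 - 1)^2) = -4/(r^2 - 1)^2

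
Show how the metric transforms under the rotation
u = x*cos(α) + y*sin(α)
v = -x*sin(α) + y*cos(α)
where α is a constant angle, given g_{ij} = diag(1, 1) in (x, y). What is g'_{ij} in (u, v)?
Invert the transformation: x = u*cos(α) - v*sin(α), y = u*sin(α) + v*cos(α)
g'_{ij} = (∂x^k/∂x'^i)(∂x^l/∂x'^j) g_{kl}; with g_{kl} = δ_{kl} this is Σ_k (∂x^k/∂x'^i)(∂x^k/∂x'^j).
Jacobian: ∂x/∂u = cos(α), ∂x/∂v = -sin(α), ∂y/∂u = sin(α), ∂y/∂v = cos(α)
g'_{uu} = (cos(α))(cos(α)) + (sin(α))(sin(α)) = 1
g'_{uv} = (cos(α))(-sin(α)) + (sin(α))(cos(α)) = 0
g'_{vv} = (-sin(α))(-sin(α)) + (cos(α))(cos(α)) = 1
g'_{ij} = diag(1, 1)
The Euclidean metric is invariant under rotations.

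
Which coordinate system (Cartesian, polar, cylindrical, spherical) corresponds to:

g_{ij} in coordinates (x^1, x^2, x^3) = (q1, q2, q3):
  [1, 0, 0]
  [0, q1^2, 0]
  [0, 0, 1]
The line element ds^2 = dq1^2 + q1^2 dq2^2 + dq3^2 is dr^2 + r^2 dθ^2 + dz^2 with q1 = r, q2 = θ, q3 = z.
cylindrical coordinates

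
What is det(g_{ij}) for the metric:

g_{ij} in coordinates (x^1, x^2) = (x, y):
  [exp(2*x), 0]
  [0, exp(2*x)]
For a 2×2 metric: det(g) = g_{11}·g_{22} - g_{12}·g_{21}
= (exp(2*x))·(exp(2*x)) - (0)·(0)
= exp(4*x) - 0
det(g) = exp(4*x)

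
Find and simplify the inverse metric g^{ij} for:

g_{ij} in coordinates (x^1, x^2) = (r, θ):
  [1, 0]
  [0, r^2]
The metric is diagonal, so g^{ij} is diagonal with entries 1/g_{ii}: diag(1, 1/(r^2)).
g^{ij}:
  [1, 0]
  [0, 1/r^2]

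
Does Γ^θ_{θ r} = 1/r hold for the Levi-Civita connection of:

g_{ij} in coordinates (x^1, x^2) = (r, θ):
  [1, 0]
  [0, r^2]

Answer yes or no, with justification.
Γ^θ_{θ r} = (1/2) g^{θθ} (∂_θ g_{θr} + ∂_r g_{θθ} - ∂_θ g_{θr}) = (1/2)(1/r^2)((0) + (2*r) - (0)) = 1/r
This equals the proposed value 1/r.
Yes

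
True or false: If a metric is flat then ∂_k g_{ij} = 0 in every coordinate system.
Flatness means R^i_{jkl} = 0; the components can still vary, e.g. the flat plane in polar coordinates has g_{θθ} = r^2.
False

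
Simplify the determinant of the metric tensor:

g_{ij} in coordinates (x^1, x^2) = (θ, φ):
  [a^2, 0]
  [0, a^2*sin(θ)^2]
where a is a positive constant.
For a 2×2 metric: det(g) = g_{11}·g_{22} - g_{12}·g_{21}
= (a^2)·(a^2*sin(θ)^2) - (0)·(0)
= a^4*sin(θ)^2 - 0
det(g) = a^4*sin(θ)^2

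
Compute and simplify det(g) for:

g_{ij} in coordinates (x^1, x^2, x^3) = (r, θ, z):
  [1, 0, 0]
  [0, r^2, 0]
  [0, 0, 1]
Diagonal metric: det(g) = g_{11}·g_{22}·g_{33}
= (1)·(r^2)·(1)
det(g) = r^2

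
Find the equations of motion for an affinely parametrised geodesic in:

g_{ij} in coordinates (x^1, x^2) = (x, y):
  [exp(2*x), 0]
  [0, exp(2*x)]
Geodesic equation: d^2x^k/dλ^2 + Γ^k_{ij} (dx^i/dλ)(dx^j/dλ) = 0.
Non-zero Christoffel symbols:
Γ^x_{x x} = 1
Γ^x_{y y} = -1
Γ^y_{x y} = 1
Substituting (the symmetric pair Γ^k_{ij}, Γ^k_{ji} combines into a factor 2):
d^2x/dλ^2 + (dx/dλ)^2 - (dy/dλ)^2 = 0
d^2y/dλ^2 + 2 (dx/dλ)(dy/dλ) = 0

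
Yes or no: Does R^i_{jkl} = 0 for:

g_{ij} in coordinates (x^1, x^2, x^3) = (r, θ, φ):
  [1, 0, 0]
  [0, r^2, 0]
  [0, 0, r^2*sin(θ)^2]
Non-zero Christoffel symbols:
Γ^r_{θ θ} = -r
Γ^r_{φ φ} = -r*sin(θ)^2
Γ^θ_{r θ} = 1/r
Γ^θ_{φ φ} = -sin(2*θ)/2
Γ^φ_{r φ} = 1/r
Γ^φ_{θ φ} = 1/tan(θ)
Ricci tensor: R_{rr} = 0, R_{rθ} = 0, R_{rφ} = 0, R_{θθ} = 0, R_{θφ} = 0, R_{φφ} = 0
All R_{ij} vanish; in 3 dimensions the Riemann tensor is fully determined by the Ricci tensor, so R^i_{jkl} = 0: the metric is flat (curvilinear coordinates on flat space).
Yes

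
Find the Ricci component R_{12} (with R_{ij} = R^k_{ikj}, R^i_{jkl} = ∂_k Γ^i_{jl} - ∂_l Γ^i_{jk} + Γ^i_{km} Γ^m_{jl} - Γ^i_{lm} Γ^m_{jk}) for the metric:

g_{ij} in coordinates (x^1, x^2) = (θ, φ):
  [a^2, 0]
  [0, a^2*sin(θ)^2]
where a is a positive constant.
Non-zero Christoffel symbols (Γ^k_{ij} = Γ^k_{ji}):
Γ^θ_{φ φ} = -sin(2*θ)/2
Γ^φ_{θ φ} = 1/tan(θ)
R^θ_{θ θ φ} = 0 (a repeated index in an antisymmetric pair)
R^φ_{θ φ φ} = 0 (a repeated index in an antisymmetric pair)
R_{θφ} = R^θ_{θ θ φ} + R^φ_{θ φ φ} = (0) + (0) = 0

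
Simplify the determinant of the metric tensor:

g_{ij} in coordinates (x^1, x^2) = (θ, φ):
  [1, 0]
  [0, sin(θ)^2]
For a 2×2 metric: det(g) = g_{11}·g_{22} - g_{12}·g_{21}
= (1)·(sin(θ)^2) - (0)·(0)
= sin(θ)^2 - 0
det(g) = sin(θ)^2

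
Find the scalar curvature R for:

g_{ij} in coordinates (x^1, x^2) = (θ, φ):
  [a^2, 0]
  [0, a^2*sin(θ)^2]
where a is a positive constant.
Non-zero Christoffel symbols (Γ^k_{ij} = Γ^k_{ji}):
Γ^θ_{φ φ} = -sin(2*θ)/2
Γ^φ_{θ φ} = 1/tan(θ)
Ricci tensor (R_{ij} = R^k_{ikj}): R_{θθ} = 1, R_{θφ} = 0, R_{φφ} = sin(θ)^2
Inverse metric: g^{θθ} = 1/a^2, g^{φφ} = 1/(a^2*sin(θ)^2)
R = g^{ij} R_{ij} = (1/a^2)(1) + (1/(a^2*sin(θ)^2))(sin(θ)^2) = 2/a^2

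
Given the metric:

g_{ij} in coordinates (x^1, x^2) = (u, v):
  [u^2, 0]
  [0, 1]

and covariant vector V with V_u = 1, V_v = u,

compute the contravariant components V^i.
Inverse metric (diagonal): g^{uu} = 1/u^2, g^{vv} = 1
V^i = g^{ij} V_j:
V^u = (1/u^2)(1) + (0)(u) = 1/u^2
V^v = (0)(1) + (1)(u) = u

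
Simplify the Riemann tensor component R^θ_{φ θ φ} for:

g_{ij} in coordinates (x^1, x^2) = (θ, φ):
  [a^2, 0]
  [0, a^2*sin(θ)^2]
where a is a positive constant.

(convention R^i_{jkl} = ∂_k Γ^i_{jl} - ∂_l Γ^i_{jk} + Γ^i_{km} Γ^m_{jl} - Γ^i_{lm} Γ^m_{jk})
Non-zero Christoffel symbols (Γ^k_{ij} = Γ^k_{ji}):
Γ^θ_{φ φ} = -sin(2*θ)/2
Γ^φ_{θ φ} = 1/tan(θ)
R^θ_{φ θ φ} = ∂_θ Γ^θ_{φ φ} - ∂_φ Γ^θ_{φ θ} + Γ^θ_{θ m} Γ^m_{φ φ} - Γ^θ_{φ m} Γ^m_{φ θ}
  = (-cos(2*θ)) - (0) + (0) - (-cos(θ)^2) = sin(θ)^2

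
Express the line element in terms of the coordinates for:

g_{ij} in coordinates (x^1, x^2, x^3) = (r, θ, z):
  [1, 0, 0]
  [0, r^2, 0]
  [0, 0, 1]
ds^2 = g_{ij} dx^i dx^j; only the non-zero components contribute.
ds^2 = dr^2 + r^2 dθ^2 + dz^2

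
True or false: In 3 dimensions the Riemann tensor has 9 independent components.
n^2(n^2-1)/12 = 9·8/12 = 6 independent components for n = 3.
False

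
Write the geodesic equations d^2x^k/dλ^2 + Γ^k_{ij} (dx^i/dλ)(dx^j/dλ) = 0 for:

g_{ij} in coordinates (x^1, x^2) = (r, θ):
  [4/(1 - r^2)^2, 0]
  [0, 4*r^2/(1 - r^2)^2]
Geodesic equation: d^2x^k/dλ^2 + Γ^k_{ij} (dx^i/dλ)(dx^j/dλ) = 0.
Non-zero Christoffel symbols:
Γ^r_{r r} = 2*r/(1 - r^2)
Γ^r_{θ θ} = (r^3 + r)/(r^2 - 1)
Γ^θ_{r θ} = (-r^2 - 1)/(r^3 - r)
Substituting (the symmetric pair Γ^k_{ij}, Γ^k_{ji} combines into a factor 2):
d^2r/dλ^2 + (2*r/(1 - r^2)) (dr/dλ)^2 + ((r^3 + r)/(r^2 - 1)) (dθ/dλ)^2 = 0
d^2θ/dλ^2 + ((-2*r^2 - 2)/(r^3 - r)) (dr/dλ)(dθ/dλ) = 0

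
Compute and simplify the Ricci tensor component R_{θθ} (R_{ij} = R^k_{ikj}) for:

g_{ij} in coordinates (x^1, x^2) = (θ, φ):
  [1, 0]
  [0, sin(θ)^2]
Non-zero Christoffel symbols (Γ^k_{ij} = Γ^k_{ji}):
Γ^θ_{φ φ} = -sin(2*θ)/2
Γ^φ_{θ φ} = 1/tan(θ)
R^θ_{θ θ θ} = 0 (a repeated index in an antisymmetric pair)
R^φ_{θ φ θ} = ∂_φ Γ^φ_{θ θ} - ∂_θ Γ^φ_{θ φ} + Γ^φ_{φ m} Γ^m_{θ θ} - Γ^φ_{θ m} Γ^m_{θ φ}
  = (0) - (-1/sin(θ)^2) + (0) - (1/tan(θ)^2) = 1
R_{θθ} = R^θ_{θ θ θ} + R^φ_{θ φ θ} = (0) + (1) = 1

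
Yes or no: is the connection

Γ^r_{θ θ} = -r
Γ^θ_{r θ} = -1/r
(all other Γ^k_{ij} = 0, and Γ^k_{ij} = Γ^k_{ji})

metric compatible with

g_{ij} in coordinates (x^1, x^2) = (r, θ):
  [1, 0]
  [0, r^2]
Using ∇_k g_{ij} = ∂_k g_{ij} - Γ^m_{ki} g_{mj} - Γ^m_{kj} g_{im}:
∇_θ g_{rθ} = (0) - (-r) - (-r) = 2*r ≠ 0
So the connection is not metric compatible (it is not the Levi-Civita connection).
No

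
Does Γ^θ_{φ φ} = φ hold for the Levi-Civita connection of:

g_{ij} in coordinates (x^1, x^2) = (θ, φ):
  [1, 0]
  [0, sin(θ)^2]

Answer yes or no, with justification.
Γ^θ_{φ φ} = (1/2) g^{θθ} (∂_φ g_{θφ} + ∂_φ g_{θφ} - ∂_θ g_{φφ}) = (1/2)(1)((0) + (0) - (sin(2*θ))) = -sin(2*θ)/2
This differs from the proposed value φ.
No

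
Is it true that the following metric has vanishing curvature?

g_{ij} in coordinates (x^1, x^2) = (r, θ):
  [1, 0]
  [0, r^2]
Non-zero Christoffel symbols:
Γ^r_{θ θ} = -r
Γ^θ_{r θ} = 1/r
Ricci tensor: R_{rr} = 0, R_{rθ} = 0, R_{θθ} = 0
All R_{ij} vanish; in 2 dimensions the Riemann tensor is fully determined by the Ricci tensor, so R^i_{jkl} = 0: the metric is flat (curvilinear coordinates on flat space).
Yes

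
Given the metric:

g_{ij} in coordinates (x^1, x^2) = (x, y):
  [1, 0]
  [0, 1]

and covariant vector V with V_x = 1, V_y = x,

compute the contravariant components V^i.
Inverse metric (diagonal): g^{xx} = 1, g^{yy} = 1
V^i = g^{ij} V_j:
V^x = (1)(1) + (0)(x) = 1
V^y = (0)(1) + (1)(x) = x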